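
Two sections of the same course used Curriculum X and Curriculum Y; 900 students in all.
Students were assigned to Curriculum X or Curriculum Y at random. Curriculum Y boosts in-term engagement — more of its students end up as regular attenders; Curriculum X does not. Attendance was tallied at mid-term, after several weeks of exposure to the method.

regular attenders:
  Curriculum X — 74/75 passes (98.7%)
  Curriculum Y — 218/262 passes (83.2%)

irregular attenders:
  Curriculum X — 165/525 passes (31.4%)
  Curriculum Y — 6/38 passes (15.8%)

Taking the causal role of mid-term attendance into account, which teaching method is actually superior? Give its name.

Curriculum Y

Mid-term attendance is downstream of the teaching method. One should not condition on a consequence of treatment, so the overall rates are the right comparison.
Pooled: Curriculum X 39.8% vs Curriculum Y 74.7%; Curriculum Y is higher overall.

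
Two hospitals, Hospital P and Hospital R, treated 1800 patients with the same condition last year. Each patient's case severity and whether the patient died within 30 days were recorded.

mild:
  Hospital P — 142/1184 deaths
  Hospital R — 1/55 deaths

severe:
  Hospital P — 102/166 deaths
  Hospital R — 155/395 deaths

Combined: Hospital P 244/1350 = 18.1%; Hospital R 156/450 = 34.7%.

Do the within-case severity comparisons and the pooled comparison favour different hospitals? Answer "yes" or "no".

yes

Within each case severity level (mild 12.0% vs 1.8%; severe 61.4% vs 39.2%), Hospital R has the lower rate every time. Pooled: 18.1% vs 34.7% — Hospital P has the lower rate overall. The two comparisons disagree.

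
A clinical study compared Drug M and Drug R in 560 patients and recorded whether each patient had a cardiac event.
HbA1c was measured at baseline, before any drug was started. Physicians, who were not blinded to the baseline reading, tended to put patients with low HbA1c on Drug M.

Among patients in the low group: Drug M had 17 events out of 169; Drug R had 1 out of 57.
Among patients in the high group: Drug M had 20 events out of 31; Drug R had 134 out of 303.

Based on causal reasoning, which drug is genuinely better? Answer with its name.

HbA1c satisfies the back-door criterion: it is not a descendant of the drug, and it blocks the spurious path from drug to outcome. Adjusting for it (i.e., using the within-HbA1c rates) gives the causal effect.
Within each level — low: 10.1% vs 1.8%; high: 64.5% vs 44.2% — Drug R is lower every time.

Drug R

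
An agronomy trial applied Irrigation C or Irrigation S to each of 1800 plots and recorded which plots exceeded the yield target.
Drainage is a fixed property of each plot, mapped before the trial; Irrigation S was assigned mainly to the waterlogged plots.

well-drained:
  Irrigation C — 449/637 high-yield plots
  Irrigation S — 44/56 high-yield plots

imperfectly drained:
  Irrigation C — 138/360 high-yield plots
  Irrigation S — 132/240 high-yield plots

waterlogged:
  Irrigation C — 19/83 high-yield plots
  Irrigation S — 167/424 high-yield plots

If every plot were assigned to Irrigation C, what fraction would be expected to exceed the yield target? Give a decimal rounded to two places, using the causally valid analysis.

0.46

Since field drainage is a pre-existing factor (not a product of the irrigation) and it affects the outcome on its own, it is a confounder. The stratified rates, not the pooled rate, identify the causal effect.
Standardising Irrigation C to the population field drainage mix: 0.385·449/637 + 0.333·138/360 + 0.282·19/83 = 0.464.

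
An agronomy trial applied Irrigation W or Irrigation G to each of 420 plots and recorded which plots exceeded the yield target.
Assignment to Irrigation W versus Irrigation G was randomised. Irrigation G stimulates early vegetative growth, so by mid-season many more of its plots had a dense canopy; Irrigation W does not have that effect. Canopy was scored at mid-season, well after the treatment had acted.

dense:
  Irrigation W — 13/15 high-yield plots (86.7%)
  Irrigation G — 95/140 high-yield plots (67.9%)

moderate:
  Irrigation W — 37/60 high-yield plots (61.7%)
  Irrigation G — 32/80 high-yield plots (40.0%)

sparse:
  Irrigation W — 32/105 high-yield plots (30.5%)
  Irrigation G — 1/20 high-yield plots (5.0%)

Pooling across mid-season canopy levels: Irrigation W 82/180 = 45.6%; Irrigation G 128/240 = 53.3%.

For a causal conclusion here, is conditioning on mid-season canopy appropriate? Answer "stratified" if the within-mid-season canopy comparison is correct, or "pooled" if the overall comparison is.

pooled

Irrigation W is higher inside every mid-season canopy stratum but Irrigation G is higher in aggregate. Whether to stratify depends on how mid-season canopy relates to the irrigation.
Mid-season canopy here is a post-treatment variable shaped by the irrigation; conditioning on it would introduce bias rather than remove it. The overall comparison is the causal one.
Pooled: Irrigation W 45.6% vs Irrigation G 53.3%; Irrigation G is higher overall.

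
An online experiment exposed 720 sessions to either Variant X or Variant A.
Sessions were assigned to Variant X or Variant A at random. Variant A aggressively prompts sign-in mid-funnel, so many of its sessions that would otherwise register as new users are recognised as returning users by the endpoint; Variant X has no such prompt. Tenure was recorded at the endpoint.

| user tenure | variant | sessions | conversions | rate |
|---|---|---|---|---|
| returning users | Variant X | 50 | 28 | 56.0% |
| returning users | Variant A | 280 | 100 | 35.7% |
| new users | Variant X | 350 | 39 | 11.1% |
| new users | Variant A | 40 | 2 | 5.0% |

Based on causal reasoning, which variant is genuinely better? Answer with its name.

Variant A

Variant X is higher inside every user tenure stratum but Variant A is higher in aggregate. Whether to stratify depends on how user tenure relates to the variant.
The distribution of user tenure is itself part of what the variant does — it is an intermediate outcome. Holding it fixed would remove that part of the effect; the total effect is the pooled difference.
Pooled: Variant X 16.8% vs Variant A 31.9%; Variant A is higher overall.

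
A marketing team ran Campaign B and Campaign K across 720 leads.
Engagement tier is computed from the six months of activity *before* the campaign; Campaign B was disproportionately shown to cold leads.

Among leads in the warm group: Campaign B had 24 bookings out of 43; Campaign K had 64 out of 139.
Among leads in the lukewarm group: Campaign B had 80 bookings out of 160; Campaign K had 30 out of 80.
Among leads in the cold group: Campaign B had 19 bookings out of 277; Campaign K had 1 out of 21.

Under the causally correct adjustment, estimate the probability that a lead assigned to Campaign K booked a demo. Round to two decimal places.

Within every engagement tier level Campaign B has the higher rate, yet pooled Campaign K does — Simpson's reversal.
Engagement tier is set before the campaign has any effect — it is not caused by the campaign — and it independently drives the outcome. That makes it a confounder, so the causal comparison is within engagement tier levels.
Standardising Campaign K to the population engagement tier mix: 0.253·64/139 + 0.333·30/80 + 0.414·1/21 = 0.261.

0.26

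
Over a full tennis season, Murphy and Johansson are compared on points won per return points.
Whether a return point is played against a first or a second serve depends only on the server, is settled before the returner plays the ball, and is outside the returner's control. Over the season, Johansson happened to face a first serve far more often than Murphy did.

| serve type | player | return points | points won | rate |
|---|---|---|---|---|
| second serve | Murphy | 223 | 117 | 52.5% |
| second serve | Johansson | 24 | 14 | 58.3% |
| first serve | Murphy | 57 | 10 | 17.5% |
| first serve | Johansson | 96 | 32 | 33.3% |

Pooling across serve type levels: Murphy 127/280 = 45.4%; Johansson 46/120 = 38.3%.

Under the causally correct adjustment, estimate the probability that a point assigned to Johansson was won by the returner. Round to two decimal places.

The stratified and pooled comparisons disagree (Johansson wins within each serve type; Murphy wins overall), so the answer turns on the causal role of serve type.
Here serve type is a common cause — it drives both which player a case falls under and the outcome. The crude comparison mixes populations; the stratum-specific rates are the causally relevant ones.
Standardising Johansson to the population serve type mix: 0.618·14/24 + 0.383·32/96 = 0.488.

0.49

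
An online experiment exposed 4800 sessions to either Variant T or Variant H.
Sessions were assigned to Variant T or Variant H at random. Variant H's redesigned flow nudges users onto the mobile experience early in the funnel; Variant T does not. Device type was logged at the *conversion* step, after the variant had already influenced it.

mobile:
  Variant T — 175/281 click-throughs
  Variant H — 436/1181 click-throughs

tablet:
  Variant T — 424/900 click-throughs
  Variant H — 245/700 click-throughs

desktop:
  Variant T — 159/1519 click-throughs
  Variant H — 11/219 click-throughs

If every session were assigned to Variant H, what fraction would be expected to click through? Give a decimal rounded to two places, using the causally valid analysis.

Device type here is a post-treatment variable shaped by the variant; conditioning on it would introduce bias rather than remove it. The overall comparison is the causal one.
So P(outcome | do(Variant H)) is just the pooled rate for Variant H: 692/2100 = 0.330.

0.33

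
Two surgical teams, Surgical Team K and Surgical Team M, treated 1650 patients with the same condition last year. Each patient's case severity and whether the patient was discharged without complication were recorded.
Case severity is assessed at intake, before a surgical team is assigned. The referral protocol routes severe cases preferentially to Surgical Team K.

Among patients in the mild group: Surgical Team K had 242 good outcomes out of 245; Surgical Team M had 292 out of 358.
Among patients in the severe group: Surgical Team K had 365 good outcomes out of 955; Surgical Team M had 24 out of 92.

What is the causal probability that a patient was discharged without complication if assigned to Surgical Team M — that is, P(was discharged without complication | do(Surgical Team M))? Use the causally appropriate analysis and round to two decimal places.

Case severity satisfies the back-door criterion: it is not a descendant of the surgical team, and it blocks the spurious path from surgical team to outcome. Adjusting for it (i.e., using the within-case severity rates) gives the causal effect.
Standardising Surgical Team M to the population case severity mix: 0.365·292/358 + 0.635·24/92 = 0.464.

0.46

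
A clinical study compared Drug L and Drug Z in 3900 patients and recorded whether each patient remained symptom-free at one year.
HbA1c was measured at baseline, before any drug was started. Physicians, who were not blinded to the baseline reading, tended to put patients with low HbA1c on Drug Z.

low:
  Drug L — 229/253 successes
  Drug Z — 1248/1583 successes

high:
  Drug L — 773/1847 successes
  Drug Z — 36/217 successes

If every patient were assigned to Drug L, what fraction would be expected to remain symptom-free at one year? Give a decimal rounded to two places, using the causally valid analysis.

0.65

Within every HbA1c level Drug L has the higher rate, yet pooled Drug Z does — Simpson's reversal.
The imbalance in HbA1c arose from how patients were allocated, not from anything the drug did; and HbA1c independently affects the outcome. The pooled gap is confounded — condition on HbA1c.
Standardising Drug L to the population HbA1c mix: 0.471·229/253 + 0.529·773/1847 = 0.648.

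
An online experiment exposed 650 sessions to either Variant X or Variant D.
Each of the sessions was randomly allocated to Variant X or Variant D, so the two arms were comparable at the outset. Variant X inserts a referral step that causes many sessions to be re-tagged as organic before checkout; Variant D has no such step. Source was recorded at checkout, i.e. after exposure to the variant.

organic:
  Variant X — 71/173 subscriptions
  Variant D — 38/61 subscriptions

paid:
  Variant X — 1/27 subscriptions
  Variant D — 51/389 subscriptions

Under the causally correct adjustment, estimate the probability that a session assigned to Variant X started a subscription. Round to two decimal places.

0.36

Variant D is higher inside every traffic source stratum but Variant X is higher in aggregate. Whether to stratify depends on how traffic source relates to the variant.
Traffic source is recorded after the variant and is itself shifted by it — it sits on the causal path from variant to outcome. Conditioning on a mediator would strip out part of the effect we want; the pooled comparison gives the total causal effect.
So P(outcome | do(Variant X)) is just the pooled rate for Variant X: 72/200 = 0.360.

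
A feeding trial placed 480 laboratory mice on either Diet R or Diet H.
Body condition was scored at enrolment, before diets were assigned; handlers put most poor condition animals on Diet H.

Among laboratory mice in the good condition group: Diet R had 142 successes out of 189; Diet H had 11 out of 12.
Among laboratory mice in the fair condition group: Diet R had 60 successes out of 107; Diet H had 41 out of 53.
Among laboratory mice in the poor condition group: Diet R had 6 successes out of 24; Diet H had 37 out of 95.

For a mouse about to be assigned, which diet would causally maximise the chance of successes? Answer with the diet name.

Here starting body condition is a common cause — it drives both which diet a case falls under and the outcome. The crude comparison mixes populations; the stratum-specific rates are the causally relevant ones.
Within each level — good condition: 75.1% vs 91.7%; fair condition: 56.1% vs 77.4%; poor condition: 25.0% vs 38.9% — Diet H is higher every time.

Diet H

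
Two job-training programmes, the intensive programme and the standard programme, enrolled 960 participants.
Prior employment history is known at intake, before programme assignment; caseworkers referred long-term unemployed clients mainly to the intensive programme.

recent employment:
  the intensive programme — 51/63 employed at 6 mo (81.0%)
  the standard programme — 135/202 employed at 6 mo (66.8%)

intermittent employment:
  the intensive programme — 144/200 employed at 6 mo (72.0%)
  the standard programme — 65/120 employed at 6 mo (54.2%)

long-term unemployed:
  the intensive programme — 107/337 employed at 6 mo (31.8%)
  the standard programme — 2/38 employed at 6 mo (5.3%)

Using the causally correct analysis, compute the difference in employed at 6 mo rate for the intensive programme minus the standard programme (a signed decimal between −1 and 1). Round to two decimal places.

Within every prior employment history level the intensive programme has the higher rate, yet pooled the standard programme does — Simpson's reversal.
Nothing the programme does changes prior employment history; the imbalance is an allocation artefact. With prior employment history also predicting the outcome, the pooled figure is confounded, and the within-stratum comparison is the causal one.
Adjusting over the population distribution of prior employment history: 0.276·(0.810−0.668) + 0.333·(0.720−0.542) + 0.391·(0.318−0.053) = +0.202.

+0.20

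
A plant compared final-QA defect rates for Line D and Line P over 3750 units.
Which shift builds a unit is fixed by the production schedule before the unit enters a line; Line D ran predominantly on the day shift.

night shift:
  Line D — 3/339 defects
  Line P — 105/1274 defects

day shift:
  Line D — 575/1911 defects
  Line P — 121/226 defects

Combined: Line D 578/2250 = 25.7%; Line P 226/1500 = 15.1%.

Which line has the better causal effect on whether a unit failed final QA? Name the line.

Since shift is a pre-existing factor (not a product of the line) and it affects the outcome on its own, it is a confounder. The stratified rates, not the pooled rate, identify the causal effect.
Within each level — night shift: 0.9% vs 8.2%; day shift: 30.1% vs 53.5% — Line D is lower every time.

Line D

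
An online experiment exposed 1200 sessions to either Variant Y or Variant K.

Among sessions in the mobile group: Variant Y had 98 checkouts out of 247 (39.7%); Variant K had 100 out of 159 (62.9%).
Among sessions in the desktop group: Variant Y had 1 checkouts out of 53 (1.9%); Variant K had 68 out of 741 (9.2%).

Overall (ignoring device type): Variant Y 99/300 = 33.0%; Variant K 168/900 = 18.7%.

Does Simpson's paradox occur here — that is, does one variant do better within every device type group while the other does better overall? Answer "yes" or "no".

Within each device type level (mobile 39.7% vs 62.9%; desktop 1.9% vs 9.2%), Variant K has the higher rate every time. Pooled: 33.0% vs 18.7% — Variant Y has the higher rate overall. The two comparisons disagree.

yes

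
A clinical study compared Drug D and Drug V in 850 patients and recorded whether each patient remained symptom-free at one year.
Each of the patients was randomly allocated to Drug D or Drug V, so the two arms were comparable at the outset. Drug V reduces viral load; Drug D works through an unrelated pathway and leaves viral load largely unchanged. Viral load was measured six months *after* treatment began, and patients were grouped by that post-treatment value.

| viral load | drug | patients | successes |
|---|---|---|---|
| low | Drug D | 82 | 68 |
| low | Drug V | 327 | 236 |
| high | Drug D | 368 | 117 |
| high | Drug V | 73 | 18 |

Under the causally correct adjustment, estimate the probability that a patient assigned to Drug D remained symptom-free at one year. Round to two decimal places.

0.41

Because the drug influences viral load, viral load is a post-treatment mediator, not a confounder. Stratifying on it would bias the estimate; the causal effect is the crude pooled difference.
So P(outcome | do(Drug D)) is just the pooled rate for Drug D: 185/450 = 0.411.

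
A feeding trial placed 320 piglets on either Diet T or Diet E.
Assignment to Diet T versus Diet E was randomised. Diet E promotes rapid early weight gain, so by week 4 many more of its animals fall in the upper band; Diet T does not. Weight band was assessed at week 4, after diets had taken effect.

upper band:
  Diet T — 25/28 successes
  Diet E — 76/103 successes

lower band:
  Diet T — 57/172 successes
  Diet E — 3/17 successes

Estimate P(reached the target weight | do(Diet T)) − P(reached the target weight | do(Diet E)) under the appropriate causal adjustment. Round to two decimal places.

-0.25

Within every week-4 weight band level Diet T has the higher rate, yet pooled Diet E does — Simpson's reversal.
Stratifying would compare diets among piglets the diets themselves sorted into week-4 weight band groups — a form of selection on an intermediate. The unconditioned pooled rates give the total causal effect.
The causal difference is the pooled difference: 0.410 − 0.658 = -0.248.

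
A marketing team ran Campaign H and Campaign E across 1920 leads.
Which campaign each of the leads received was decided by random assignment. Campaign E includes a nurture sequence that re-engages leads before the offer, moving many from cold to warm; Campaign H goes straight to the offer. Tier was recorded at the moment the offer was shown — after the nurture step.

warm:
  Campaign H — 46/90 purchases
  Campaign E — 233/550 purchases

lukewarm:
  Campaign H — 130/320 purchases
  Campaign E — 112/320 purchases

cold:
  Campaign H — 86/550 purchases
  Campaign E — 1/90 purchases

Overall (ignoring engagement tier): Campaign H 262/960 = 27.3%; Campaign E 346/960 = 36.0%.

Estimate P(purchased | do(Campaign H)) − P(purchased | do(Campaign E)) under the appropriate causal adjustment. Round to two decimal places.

-0.09

Stratifying would compare campaigns among leads the campaigns themselves sorted into engagement tier groups — a form of selection on an intermediate. The unconditioned pooled rates give the total causal effect.
The causal difference is the pooled difference: 0.273 − 0.360 = -0.087.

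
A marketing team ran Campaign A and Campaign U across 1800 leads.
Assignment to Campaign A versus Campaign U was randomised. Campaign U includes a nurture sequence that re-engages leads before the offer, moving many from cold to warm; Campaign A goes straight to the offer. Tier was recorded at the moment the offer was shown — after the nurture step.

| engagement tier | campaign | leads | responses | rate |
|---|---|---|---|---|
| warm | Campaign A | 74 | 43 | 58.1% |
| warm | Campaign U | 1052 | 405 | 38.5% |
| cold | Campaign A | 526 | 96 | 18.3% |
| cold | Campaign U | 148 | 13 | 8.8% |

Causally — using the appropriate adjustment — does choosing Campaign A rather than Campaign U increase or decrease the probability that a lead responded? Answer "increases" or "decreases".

The engagement tier-specific comparison favours Campaign A throughout, but the pooled figures favour Campaign U. The question is whether to condition on engagement tier.
Engagement tier here is a post-treatment variable shaped by the campaign; conditioning on it would introduce bias rather than remove it. The overall comparison is the causal one.
Pooled: Campaign A 23.2% vs Campaign U 34.8%; Campaign U is higher overall.

decreases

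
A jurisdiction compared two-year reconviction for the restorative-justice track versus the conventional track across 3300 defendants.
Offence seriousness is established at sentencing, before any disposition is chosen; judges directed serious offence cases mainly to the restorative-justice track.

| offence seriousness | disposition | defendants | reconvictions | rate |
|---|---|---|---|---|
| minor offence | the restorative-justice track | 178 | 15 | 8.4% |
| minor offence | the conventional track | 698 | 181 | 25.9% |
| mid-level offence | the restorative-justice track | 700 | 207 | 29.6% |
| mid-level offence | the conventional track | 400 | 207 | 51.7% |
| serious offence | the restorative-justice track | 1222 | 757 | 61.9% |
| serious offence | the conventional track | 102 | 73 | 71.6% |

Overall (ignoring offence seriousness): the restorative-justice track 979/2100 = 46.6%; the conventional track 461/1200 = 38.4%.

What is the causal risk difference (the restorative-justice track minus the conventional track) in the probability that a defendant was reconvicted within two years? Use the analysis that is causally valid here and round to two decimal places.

The offence seriousness-specific comparison favours the restorative-justice track throughout, but the pooled figures favour the conventional track. The question is whether to condition on offence seriousness.
The imbalance in offence seriousness arose from how defendants were allocated, not from anything the disposition did; and offence seriousness independently affects the outcome. The pooled gap is confounded — condition on offence seriousness.
Adjusting over the population distribution of offence seriousness: 0.265·(0.084−0.259) + 0.333·(0.296−0.517) + 0.401·(0.619−0.716) = -0.159.

-0.16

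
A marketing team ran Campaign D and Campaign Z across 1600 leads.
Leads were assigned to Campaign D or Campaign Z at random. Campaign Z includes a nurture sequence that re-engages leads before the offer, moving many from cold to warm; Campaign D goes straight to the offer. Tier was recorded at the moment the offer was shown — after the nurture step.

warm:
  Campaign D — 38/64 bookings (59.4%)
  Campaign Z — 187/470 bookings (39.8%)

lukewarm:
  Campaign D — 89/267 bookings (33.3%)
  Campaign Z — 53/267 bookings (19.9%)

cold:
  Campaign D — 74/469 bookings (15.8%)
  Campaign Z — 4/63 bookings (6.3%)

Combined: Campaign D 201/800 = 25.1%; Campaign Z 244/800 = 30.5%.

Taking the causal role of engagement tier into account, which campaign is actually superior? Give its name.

Campaign Z

Engagement tier here is a post-treatment variable shaped by the campaign; conditioning on it would introduce bias rather than remove it. The overall comparison is the causal one.
Pooled: Campaign D 25.1% vs Campaign Z 30.5%; Campaign Z is higher overall.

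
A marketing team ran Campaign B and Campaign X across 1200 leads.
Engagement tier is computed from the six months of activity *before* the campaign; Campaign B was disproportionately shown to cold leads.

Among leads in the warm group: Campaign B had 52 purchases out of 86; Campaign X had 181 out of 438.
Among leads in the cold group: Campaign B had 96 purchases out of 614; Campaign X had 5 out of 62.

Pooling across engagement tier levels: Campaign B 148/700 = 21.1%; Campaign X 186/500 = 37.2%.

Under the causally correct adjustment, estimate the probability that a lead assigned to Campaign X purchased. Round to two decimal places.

0.23

Engagement tier satisfies the back-door criterion: it is not a descendant of the campaign, and it blocks the spurious path from campaign to outcome. Adjusting for it (i.e., using the within-engagement tier rates) gives the causal effect.
Standardising Campaign X to the population engagement tier mix: 0.437·181/438 + 0.563·5/62 = 0.226.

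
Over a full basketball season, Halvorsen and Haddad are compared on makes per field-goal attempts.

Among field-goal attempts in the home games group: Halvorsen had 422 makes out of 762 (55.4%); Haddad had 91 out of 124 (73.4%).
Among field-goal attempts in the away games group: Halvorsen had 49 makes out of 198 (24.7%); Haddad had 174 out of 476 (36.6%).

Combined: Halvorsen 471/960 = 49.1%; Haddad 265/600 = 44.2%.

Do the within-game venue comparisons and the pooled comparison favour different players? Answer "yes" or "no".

Within each game venue level (home games 55.4% vs 73.4%; away games 24.7% vs 36.6%), Haddad has the higher rate every time. Pooled: 49.1% vs 44.2% — Halvorsen has the higher rate overall. The two comparisons disagree.

yes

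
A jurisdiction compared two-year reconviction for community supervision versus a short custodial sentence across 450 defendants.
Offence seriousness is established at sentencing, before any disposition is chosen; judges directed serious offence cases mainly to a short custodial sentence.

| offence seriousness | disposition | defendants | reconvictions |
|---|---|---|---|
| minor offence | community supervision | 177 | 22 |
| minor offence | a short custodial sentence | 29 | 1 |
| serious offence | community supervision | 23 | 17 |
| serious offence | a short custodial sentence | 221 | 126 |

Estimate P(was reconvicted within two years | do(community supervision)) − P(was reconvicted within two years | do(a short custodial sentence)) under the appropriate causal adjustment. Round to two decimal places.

+0.13

Nothing the disposition does changes offence seriousness; the imbalance is an allocation artefact. With offence seriousness also predicting the outcome, the pooled figure is confounded, and the within-stratum comparison is the causal one.
Adjusting over the population distribution of offence seriousness: 0.458·(0.124−0.034) + 0.542·(0.739−0.570) = +0.133.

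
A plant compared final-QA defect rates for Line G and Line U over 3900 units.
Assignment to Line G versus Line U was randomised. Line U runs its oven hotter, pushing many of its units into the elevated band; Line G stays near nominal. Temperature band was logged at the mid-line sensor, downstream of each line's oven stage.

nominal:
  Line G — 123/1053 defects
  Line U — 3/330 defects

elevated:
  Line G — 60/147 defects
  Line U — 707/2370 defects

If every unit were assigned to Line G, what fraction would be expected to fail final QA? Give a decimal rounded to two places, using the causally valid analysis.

The in-process temperature band-specific comparison favours Line U throughout, but the pooled figures favour Line G. The question is whether to condition on in-process temperature band.
Because the line influences in-process temperature band, in-process temperature band is a post-treatment mediator, not a confounder. Stratifying on it would bias the estimate; the causal effect is the crude pooled difference.
So P(outcome | do(Line G)) is just the pooled rate for Line G: 183/1200 = 0.152.

0.15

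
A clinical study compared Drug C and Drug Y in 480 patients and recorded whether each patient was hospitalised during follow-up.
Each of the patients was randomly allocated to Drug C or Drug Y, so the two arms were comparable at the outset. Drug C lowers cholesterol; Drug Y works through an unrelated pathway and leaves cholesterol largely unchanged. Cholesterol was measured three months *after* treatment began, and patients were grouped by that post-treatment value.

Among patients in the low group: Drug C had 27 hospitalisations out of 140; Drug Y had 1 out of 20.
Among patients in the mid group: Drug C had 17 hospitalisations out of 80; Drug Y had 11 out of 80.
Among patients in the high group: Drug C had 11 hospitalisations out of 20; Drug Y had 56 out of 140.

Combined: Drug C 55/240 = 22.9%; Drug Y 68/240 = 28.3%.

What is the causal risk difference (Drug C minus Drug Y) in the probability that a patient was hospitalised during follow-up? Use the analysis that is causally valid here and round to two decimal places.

Cholesterol is downstream of the drug. One should not condition on a consequence of treatment, so the overall rates are the right comparison.
The causal difference is the pooled difference: 0.229 − 0.283 = -0.054.

-0.05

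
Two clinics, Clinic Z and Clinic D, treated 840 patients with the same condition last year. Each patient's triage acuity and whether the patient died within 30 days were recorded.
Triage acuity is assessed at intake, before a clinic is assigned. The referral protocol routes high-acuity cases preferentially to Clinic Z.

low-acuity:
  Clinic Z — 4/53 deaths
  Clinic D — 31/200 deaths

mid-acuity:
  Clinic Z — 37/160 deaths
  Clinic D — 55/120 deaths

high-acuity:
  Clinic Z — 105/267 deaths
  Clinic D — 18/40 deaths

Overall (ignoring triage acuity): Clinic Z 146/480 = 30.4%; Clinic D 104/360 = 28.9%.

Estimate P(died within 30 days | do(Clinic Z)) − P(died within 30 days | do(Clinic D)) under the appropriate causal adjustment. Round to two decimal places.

-0.12

The triage acuity-specific comparison favours Clinic Z throughout, but the pooled figures favour Clinic D. The question is whether to condition on triage acuity.
Triage acuity satisfies the back-door criterion: it is not a descendant of the clinic, and it blocks the spurious path from clinic to outcome. Adjusting for it (i.e., using the within-triage acuity rates) gives the causal effect.
Adjusting over the population distribution of triage acuity: 0.301·(0.075−0.155) + 0.333·(0.231−0.458) + 0.365·(0.393−0.450) = -0.120.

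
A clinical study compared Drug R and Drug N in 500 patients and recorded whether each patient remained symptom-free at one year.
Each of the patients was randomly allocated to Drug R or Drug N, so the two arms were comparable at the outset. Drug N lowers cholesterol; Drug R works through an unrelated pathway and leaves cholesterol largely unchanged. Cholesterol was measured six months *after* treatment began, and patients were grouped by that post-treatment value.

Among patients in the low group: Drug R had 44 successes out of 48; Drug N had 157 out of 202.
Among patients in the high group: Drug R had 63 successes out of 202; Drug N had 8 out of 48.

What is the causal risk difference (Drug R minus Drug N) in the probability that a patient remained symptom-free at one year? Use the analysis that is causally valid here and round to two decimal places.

-0.23

Cholesterol lies on the pathway drug → cholesterol → outcome, so adjusting for it blocks the indirect effect. For the total causal effect of drug, use the unadjusted pooled rates.
The causal difference is the pooled difference: 0.428 − 0.660 = -0.232.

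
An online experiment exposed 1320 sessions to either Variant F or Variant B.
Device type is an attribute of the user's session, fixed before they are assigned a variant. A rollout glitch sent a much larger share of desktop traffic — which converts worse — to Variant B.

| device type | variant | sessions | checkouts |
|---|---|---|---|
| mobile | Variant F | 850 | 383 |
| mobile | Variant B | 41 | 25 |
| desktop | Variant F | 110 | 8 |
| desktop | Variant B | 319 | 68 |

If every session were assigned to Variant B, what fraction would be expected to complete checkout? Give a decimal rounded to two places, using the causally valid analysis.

Nothing the variant does changes device type; the imbalance is an allocation artefact. With device type also predicting the outcome, the pooled figure is confounded, and the within-stratum comparison is the causal one.
Standardising Variant B to the population device type mix: 0.675·25/41 + 0.325·68/319 = 0.481.

0.48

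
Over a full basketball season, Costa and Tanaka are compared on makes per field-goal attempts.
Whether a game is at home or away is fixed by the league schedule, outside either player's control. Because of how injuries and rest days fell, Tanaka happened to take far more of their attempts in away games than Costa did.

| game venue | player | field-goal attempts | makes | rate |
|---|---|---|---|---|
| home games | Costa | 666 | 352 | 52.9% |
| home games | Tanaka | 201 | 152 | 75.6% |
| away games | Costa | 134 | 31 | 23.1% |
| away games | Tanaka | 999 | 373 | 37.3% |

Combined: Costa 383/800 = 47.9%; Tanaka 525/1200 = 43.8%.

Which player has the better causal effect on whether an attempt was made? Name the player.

The game venue-specific comparison favours Tanaka throughout, but the pooled figures favour Costa. The question is whether to condition on game venue.
Game venue satisfies the back-door criterion: it is not a descendant of the player, and it blocks the spurious path from player to outcome. Adjusting for it (i.e., using the within-game venue rates) gives the causal effect.
Within each level — home games: 52.9% vs 75.6%; away games: 23.1% vs 37.3% — Tanaka is higher every time.

Tanaka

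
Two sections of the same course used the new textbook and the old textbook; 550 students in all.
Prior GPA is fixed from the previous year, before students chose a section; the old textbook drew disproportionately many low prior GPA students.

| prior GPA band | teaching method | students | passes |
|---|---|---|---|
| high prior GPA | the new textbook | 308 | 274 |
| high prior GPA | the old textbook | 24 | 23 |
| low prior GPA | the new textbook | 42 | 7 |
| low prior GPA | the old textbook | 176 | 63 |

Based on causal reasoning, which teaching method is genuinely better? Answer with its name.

the old textbook

Since prior GPA band is a pre-existing factor (not a product of the teaching method) and it affects the outcome on its own, it is a confounder. The stratified rates, not the pooled rate, identify the causal effect.
Within each level — high prior GPA: 89.0% vs 95.8%; low prior GPA: 16.7% vs 35.8% — the old textbook is higher every time.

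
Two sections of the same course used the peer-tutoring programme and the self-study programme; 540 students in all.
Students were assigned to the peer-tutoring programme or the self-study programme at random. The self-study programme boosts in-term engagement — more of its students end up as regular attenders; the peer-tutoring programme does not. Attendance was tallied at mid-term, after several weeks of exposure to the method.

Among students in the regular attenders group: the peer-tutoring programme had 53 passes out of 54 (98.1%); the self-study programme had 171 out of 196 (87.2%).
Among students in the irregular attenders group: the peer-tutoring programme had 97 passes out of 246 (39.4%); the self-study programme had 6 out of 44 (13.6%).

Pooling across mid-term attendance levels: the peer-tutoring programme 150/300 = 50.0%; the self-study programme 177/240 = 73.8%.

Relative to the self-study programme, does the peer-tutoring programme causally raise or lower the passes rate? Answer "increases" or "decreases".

Within every mid-term attendance level the peer-tutoring programme has the higher rate, yet pooled the self-study programme does — Simpson's reversal.
The distribution of mid-term attendance is itself part of what the teaching method does — it is an intermediate outcome. Holding it fixed would remove that part of the effect; the total effect is the pooled difference.
Pooled: the peer-tutoring programme 50.0% vs the self-study programme 73.8%; the self-study programme is higher overall.

decreases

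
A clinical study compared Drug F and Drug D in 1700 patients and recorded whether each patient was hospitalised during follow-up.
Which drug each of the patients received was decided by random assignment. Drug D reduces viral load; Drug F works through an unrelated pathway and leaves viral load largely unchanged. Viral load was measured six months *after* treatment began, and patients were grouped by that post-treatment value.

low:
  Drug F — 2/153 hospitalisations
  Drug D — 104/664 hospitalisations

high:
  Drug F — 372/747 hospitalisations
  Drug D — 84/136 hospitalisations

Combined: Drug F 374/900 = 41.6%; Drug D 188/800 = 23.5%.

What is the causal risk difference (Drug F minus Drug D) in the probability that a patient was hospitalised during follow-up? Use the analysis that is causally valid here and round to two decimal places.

Within every viral load level Drug F has the lower rate, yet pooled Drug D does — Simpson's reversal.
Stratifying would compare drugs among patients the drugs themselves sorted into viral load groups — a form of selection on an intermediate. The unconditioned pooled rates give the total causal effect.
The causal difference is the pooled difference: 0.416 − 0.235 = +0.181.

+0.18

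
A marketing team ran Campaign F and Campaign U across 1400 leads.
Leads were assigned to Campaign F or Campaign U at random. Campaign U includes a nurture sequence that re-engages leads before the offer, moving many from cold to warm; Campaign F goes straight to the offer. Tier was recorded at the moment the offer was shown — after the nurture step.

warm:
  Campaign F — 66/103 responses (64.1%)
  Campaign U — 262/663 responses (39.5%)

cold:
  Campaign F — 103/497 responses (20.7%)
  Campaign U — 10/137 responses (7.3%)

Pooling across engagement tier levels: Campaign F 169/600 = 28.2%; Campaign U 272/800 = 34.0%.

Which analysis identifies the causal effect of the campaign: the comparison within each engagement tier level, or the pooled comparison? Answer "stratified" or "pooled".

pooled

Engagement tier lies on the pathway campaign → engagement tier → outcome, so adjusting for it blocks the indirect effect. For the total causal effect of campaign, use the unadjusted pooled rates.
Pooled: Campaign F 28.2% vs Campaign U 34.0%; Campaign U is higher overall.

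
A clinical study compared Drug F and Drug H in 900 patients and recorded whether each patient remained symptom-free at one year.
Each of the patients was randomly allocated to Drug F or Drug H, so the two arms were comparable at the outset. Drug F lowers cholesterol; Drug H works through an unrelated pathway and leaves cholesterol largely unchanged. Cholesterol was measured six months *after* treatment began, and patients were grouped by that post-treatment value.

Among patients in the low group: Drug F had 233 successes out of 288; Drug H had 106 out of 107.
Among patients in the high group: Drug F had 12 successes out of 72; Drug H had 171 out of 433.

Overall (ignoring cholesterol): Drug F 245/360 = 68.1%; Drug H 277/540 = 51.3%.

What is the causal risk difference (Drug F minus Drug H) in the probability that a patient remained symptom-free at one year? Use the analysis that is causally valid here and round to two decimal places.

The distribution of cholesterol is itself part of what the drug does — it is an intermediate outcome. Holding it fixed would remove that part of the effect; the total effect is the pooled difference.
The causal difference is the pooled difference: 0.681 − 0.513 = +0.168.

+0.17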